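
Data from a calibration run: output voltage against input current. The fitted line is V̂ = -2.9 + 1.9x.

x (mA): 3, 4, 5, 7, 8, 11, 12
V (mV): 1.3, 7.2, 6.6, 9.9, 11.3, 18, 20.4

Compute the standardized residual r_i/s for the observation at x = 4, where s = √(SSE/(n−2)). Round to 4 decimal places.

x=3: V̂ = -2.9 + 1.9·3 = 2.8; r = 1.3 − 2.8 = -1.5
x=4: V̂ = -2.9 + 1.9·4 = 4.7; r = 7.2 − 4.7 = 2.5
x=5: V̂ = -2.9 + 1.9·5 = 6.6; r = 6.6 − 6.6 = 0
x=7: V̂ = -2.9 + 1.9·7 = 10.4; r = 9.9 − 10.4 = -0.5
x=8: V̂ = -2.9 + 1.9·8 = 12.3; r = 11.3 − 12.3 = -1
x=11: V̂ = -2.9 + 1.9·11 = 18; r = 18 − 18 = 0
x=12: V̂ = -2.9 + 1.9·12 = 19.9; r = 20.4 − 19.9 = 0.5
SSE = 2.25 + 6.25 + 0 + 0.25 + 1 + 0 + 0.25 = 10
s = √(10/5) = 1.41421
r/s = 2.5 / 1.41421 = 1.7678

1.7678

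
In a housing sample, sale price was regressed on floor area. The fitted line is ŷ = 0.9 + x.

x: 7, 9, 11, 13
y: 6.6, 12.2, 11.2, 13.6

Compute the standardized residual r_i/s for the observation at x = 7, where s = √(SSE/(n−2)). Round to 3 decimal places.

x=7: ŷ = 0.9 + 7 = 7.9; r = 6.6 − 7.9 = -1.3
x=9: ŷ = 0.9 + 9 = 9.9; r = 12.2 − 9.9 = 2.3
x=11: ŷ = 0.9 + 11 = 11.9; r = 11.2 − 11.9 = -0.7
x=13: ŷ = 0.9 + 13 = 13.9; r = 13.6 − 13.9 = -0.3
SSE = 1.69 + 5.29 + 0.49 + 0.09 = 7.56
s = √(7.56/2) = 1.94422
r/s = -1.3 / 1.94422 = -0.669

-0.669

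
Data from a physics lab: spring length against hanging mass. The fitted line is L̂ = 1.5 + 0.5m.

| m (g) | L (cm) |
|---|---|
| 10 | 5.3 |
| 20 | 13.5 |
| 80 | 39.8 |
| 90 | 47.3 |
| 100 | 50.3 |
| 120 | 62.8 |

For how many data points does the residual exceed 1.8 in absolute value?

1

m=10: L̂ = 1.5 + 0.5·10 = 6.5; e = 5.3 − 6.5 = -1.2
m=20: L̂ = 1.5 + 0.5·20 = 11.5; e = 13.5 − 11.5 = 2
m=80: L̂ = 1.5 + 0.5·80 = 41.5; e = 39.8 − 41.5 = -1.7
m=90: L̂ = 1.5 + 0.5·90 = 46.5; e = 47.3 − 46.5 = 0.8
m=100: L̂ = 1.5 + 0.5·100 = 51.5; e = 50.3 − 51.5 = -1.2
m=120: L̂ = 1.5 + 0.5·120 = 61.5; e = 62.8 − 61.5 = 1.3
|e| > 1.8: m=20 (|e|=2) → 1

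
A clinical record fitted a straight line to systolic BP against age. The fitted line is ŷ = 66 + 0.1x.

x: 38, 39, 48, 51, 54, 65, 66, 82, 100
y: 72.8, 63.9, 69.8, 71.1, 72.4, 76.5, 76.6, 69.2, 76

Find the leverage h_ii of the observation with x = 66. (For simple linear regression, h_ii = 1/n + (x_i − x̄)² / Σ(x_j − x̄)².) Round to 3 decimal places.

h = 0.121

x̄ = (38 + 39 + 48 + 51 + 54 + 65 + 66 + 82 + 100)/9 = 60.3333
Σ(x − x̄)² = 498.778 + 455.111 + 152.111 + 87.1111 + 40.1111 + 21.7778 + 32.1111 + 469.444 + 1573.44 = 3330
h = 1/9 + (5.66667)²/3330 = 0.111111 + 0.00964298 = 0.121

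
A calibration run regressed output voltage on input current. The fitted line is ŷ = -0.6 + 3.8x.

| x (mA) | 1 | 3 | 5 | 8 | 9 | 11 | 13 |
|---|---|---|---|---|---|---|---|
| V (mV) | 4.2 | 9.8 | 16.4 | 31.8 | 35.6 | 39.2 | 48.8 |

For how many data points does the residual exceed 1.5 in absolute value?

4

x=1: ŷ = -0.6 + 3.8·1 = 3.2; e = 4.2 − 3.2 = 1
x=3: ŷ = -0.6 + 3.8·3 = 10.8; e = 9.8 − 10.8 = -1
x=5: ŷ = -0.6 + 3.8·5 = 18.4; e = 16.4 − 18.4 = -2
x=8: ŷ = -0.6 + 3.8·8 = 29.8; e = 31.8 − 29.8 = 2
x=9: ŷ = -0.6 + 3.8·9 = 33.6; e = 35.6 − 33.6 = 2
x=11: ŷ = -0.6 + 3.8·11 = 41.2; e = 39.2 − 41.2 = -2
x=13: ŷ = -0.6 + 3.8·13 = 48.8; e = 48.8 − 48.8 = 0
|e| > 1.5: x=5 (|e|=2), x=8 (|e|=2), x=9 (|e|=2), x=11 (|e|=2) → 4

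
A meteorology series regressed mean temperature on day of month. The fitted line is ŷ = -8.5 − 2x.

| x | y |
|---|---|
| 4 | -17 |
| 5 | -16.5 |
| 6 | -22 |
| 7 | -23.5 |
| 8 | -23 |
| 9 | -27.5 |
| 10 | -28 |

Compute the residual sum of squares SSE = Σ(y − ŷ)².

SSE = 11

x=4: ŷ = -8.5 − 2·4 = -16.5; e = -17 − (-16.5) = -0.5
x=5: ŷ = -8.5 − 2·5 = -18.5; e = -16.5 − (-18.5) = 2
x=6: ŷ = -8.5 − 2·6 = -20.5; e = -22 − (-20.5) = -1.5
x=7: ŷ = -8.5 − 2·7 = -22.5; e = -23.5 − (-22.5) = -1
x=8: ŷ = -8.5 − 2·8 = -24.5; e = -23 − (-24.5) = 1.5
x=9: ŷ = -8.5 − 2·9 = -26.5; e = -27.5 − (-26.5) = -1
x=10: ŷ = -8.5 − 2·10 = -28.5; e = -28 − (-28.5) = 0.5
SSE = 0.25 + 4 + 2.25 + 1 + 2.25 + 1 + 0.25 = 11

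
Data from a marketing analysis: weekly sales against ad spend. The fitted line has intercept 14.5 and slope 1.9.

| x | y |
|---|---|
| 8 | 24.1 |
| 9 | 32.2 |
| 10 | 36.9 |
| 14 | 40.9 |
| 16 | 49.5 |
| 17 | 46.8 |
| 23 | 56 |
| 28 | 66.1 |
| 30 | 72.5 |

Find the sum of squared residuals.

SSE = 72.88

x=8: ŷ = 14.5 + 1.9·8 = 29.7; e = 24.1 − 29.7 = -5.6
x=9: ŷ = 14.5 + 1.9·9 = 31.6; e = 32.2 − 31.6 = 0.6
x=10: ŷ = 14.5 + 1.9·10 = 33.5; e = 36.9 − 33.5 = 3.4
x=14: ŷ = 14.5 + 1.9·14 = 41.1; e = 40.9 − 41.1 = -0.2
x=16: ŷ = 14.5 + 1.9·16 = 44.9; e = 49.5 − 44.9 = 4.6
x=17: ŷ = 14.5 + 1.9·17 = 46.8; e = 46.8 − 46.8 = 0
x=23: ŷ = 14.5 + 1.9·23 = 58.2; e = 56 − 58.2 = -2.2
x=28: ŷ = 14.5 + 1.9·28 = 67.7; e = 66.1 − 67.7 = -1.6
x=30: ŷ = 14.5 + 1.9·30 = 71.5; e = 72.5 − 71.5 = 1
SSE = 31.36 + 0.36 + 11.56 + 0.04 + 21.16 + 0 + 4.84 + 2.56 + 1 = 72.88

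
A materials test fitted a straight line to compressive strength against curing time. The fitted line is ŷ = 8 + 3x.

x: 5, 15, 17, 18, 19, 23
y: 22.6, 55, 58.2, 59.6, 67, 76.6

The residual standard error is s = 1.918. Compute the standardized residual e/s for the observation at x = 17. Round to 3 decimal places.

ŷ = 8 + 3·17 = 59
e = 58.2 − 59 = -0.8
e/s = -0.8 / 1.918 = -0.417

-0.417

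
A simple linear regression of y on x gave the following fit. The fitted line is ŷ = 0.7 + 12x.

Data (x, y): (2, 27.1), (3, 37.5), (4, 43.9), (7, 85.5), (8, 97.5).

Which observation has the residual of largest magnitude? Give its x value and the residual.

x = 4, e = -4.8

x=2: ŷ = 0.7 + 12·2 = 24.7; e = 27.1 − 24.7 = 2.4
x=3: ŷ = 0.7 + 12·3 = 36.7; e = 37.5 − 36.7 = 0.8
x=4: ŷ = 0.7 + 12·4 = 48.7; e = 43.9 − 48.7 = -4.8
x=7: ŷ = 0.7 + 12·7 = 84.7; e = 85.5 − 84.7 = 0.8
x=8: ŷ = 0.7 + 12·8 = 96.7; e = 97.5 − 96.7 = 0.8
Largest |e| is 4.8 at x = 4, residual -4.8.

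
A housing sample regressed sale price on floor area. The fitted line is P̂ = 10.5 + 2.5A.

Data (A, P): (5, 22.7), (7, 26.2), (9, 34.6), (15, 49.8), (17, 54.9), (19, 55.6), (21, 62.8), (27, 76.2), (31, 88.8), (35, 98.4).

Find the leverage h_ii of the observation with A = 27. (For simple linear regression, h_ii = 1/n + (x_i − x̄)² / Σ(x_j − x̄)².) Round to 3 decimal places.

Ā = (5 + 7 + 9 + 15 + 17 + 19 + 21 + 27 + 31 + 35)/10 = 18.6
Σ(A − Ā)² = 184.96 + 134.56 + 92.16 + 12.96 + 2.56 + 0.16 + 5.76 + 70.56 + 153.76 + 268.96 = 926.4
h = 1/10 + (8.4)²/926.4 = 0.1 + 0.0761658 = 0.176

h = 0.176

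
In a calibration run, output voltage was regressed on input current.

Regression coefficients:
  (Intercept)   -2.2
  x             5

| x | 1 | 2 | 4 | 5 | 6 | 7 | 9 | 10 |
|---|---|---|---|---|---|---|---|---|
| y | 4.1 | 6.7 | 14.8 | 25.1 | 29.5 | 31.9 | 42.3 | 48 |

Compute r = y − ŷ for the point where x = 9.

ŷ = -2.2 + 5·9 = 42.8
r = 42.3 − 42.8 = -0.5

r = -0.5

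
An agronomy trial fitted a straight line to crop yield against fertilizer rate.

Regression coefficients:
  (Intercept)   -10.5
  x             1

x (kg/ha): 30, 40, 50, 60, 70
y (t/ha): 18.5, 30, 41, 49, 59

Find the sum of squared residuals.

SSE = 4

x=30: ŷ = -10.5 + 30 = 19.5; r = 18.5 − 19.5 = -1
x=40: ŷ = -10.5 + 40 = 29.5; r = 30 − 29.5 = 0.5
x=50: ŷ = -10.5 + 50 = 39.5; r = 41 − 39.5 = 1.5
x=60: ŷ = -10.5 + 60 = 49.5; r = 49 − 49.5 = -0.5
x=70: ŷ = -10.5 + 70 = 59.5; r = 59 − 59.5 = -0.5
SSE = 1 + 0.25 + 2.25 + 0.25 + 0.25 = 4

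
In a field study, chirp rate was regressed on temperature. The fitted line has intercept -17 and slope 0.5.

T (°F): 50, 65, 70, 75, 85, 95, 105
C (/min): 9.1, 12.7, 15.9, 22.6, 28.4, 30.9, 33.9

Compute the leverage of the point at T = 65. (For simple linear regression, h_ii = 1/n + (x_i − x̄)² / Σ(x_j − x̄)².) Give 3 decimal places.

h = 0.222

T̄ = (50 + 65 + 70 + 75 + 85 + 95 + 105)/7 = 77.8571
Σ(T − T̄)² = 776.02 + 165.306 + 61.7347 + 8.16327 + 51.0204 + 293.878 + 736.735 = 2092.86
h = 1/7 + (-12.8571)²/2092.86 = 0.142857 + 0.0789859 = 0.222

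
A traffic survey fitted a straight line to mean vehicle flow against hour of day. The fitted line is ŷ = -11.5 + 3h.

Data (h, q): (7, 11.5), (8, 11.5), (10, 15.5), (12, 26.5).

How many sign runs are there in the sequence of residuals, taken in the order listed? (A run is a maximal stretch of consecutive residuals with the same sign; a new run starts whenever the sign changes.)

3 runs

h=7: ŷ = -11.5 + 3·7 = 9.5; r = 11.5 − 9.5 = 2
h=8: ŷ = -11.5 + 3·8 = 12.5; r = 11.5 − 12.5 = -1
h=10: ŷ = -11.5 + 3·10 = 18.5; r = 15.5 − 18.5 = -3
h=12: ŷ = -11.5 + 3·12 = 24.5; r = 26.5 − 24.5 = 2
Signs: + − − +
Runs: +×1, −×2, +×1 → 3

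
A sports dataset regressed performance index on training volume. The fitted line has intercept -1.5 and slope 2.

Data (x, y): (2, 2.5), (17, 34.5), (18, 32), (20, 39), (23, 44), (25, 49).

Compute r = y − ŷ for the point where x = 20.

r = 0.5

ŷ = -1.5 + 2·20 = 38.5
r = 39 − 38.5 = 0.5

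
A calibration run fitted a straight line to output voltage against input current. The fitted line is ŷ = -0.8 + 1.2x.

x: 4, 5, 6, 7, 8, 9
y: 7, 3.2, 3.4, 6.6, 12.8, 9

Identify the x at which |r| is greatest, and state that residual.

x = 8, r = 4

x=4: ŷ = -0.8 + 1.2·4 = 4; r = 7 − 4 = 3
x=5: ŷ = -0.8 + 1.2·5 = 5.2; r = 3.2 − 5.2 = -2
x=6: ŷ = -0.8 + 1.2·6 = 6.4; r = 3.4 − 6.4 = -3
x=7: ŷ = -0.8 + 1.2·7 = 7.6; r = 6.6 − 7.6 = -1
x=8: ŷ = -0.8 + 1.2·8 = 8.8; r = 12.8 − 8.8 = 4
x=9: ŷ = -0.8 + 1.2·9 = 10; r = 9 − 10 = -1
Largest |r| is 4 at x = 8, residual 4.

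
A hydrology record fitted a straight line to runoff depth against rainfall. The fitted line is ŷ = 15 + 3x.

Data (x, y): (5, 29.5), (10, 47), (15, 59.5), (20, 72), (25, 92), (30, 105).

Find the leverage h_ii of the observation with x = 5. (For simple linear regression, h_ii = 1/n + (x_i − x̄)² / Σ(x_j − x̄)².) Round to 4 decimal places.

h = 0.5238

x̄ = (5 + 10 + 15 + 20 + 25 + 30)/6 = 17.5
Σ(x − x̄)² = 156.25 + 56.25 + 6.25 + 6.25 + 56.25 + 156.25 = 437.5
h = 1/6 + (-12.5)²/437.5 = 0.166667 + 0.357143 = 0.5238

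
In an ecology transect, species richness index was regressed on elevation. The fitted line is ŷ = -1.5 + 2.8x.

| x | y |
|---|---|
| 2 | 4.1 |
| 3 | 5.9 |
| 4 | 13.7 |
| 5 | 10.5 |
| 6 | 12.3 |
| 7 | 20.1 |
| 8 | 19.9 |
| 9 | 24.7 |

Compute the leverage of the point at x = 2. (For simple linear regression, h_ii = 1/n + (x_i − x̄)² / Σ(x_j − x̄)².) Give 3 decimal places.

x̄ = (2 + 3 + 4 + 5 + 6 + 7 + 8 + 9)/8 = 5.5
Σ(x − x̄)² = 12.25 + 6.25 + 2.25 + 0.25 + 0.25 + 2.25 + 6.25 + 12.25 = 42
h = 1/8 + (-3.5)²/42 = 0.125 + 0.291667 = 0.417

h = 0.417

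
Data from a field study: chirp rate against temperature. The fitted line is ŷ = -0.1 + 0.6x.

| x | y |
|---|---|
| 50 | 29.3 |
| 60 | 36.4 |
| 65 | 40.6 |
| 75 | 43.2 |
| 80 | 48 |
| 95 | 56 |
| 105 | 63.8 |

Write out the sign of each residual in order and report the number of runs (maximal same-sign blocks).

x=50: ŷ = -0.1 + 0.6·50 = 29.9; r = 29.3 − 29.9 = -0.6
x=60: ŷ = -0.1 + 0.6·60 = 35.9; r = 36.4 − 35.9 = 0.5
x=65: ŷ = -0.1 + 0.6·65 = 38.9; r = 40.6 − 38.9 = 1.7
x=75: ŷ = -0.1 + 0.6·75 = 44.9; r = 43.2 − 44.9 = -1.7
x=80: ŷ = -0.1 + 0.6·80 = 47.9; r = 48 − 47.9 = 0.1
x=95: ŷ = -0.1 + 0.6·95 = 56.9; r = 56 − 56.9 = -0.9
x=105: ŷ = -0.1 + 0.6·105 = 62.9; r = 63.8 − 62.9 = 0.9
Signs: − + + − + − +
Runs: −×1, +×2, −×1, +×1, −×1, +×1 → 6

6 runs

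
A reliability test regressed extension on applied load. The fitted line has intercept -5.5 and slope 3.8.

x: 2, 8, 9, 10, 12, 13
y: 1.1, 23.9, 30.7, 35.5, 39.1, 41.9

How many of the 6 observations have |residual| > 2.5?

x=2: ŷ = -5.5 + 3.8·2 = 2.1; e = 1.1 − 2.1 = -1
x=8: ŷ = -5.5 + 3.8·8 = 24.9; e = 23.9 − 24.9 = -1
x=9: ŷ = -5.5 + 3.8·9 = 28.7; e = 30.7 − 28.7 = 2
x=10: ŷ = -5.5 + 3.8·10 = 32.5; e = 35.5 − 32.5 = 3
x=12: ŷ = -5.5 + 3.8·12 = 40.1; e = 39.1 − 40.1 = -1
x=13: ŷ = -5.5 + 3.8·13 = 43.9; e = 41.9 − 43.9 = -2
|e| > 2.5: x=10 (|e|=3) → 1

1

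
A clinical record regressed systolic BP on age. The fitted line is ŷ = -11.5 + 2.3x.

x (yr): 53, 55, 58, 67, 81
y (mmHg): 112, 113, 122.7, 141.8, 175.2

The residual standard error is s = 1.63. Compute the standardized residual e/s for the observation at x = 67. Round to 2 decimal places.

-0.49

ŷ = -11.5 + 2.3·67 = 142.6
e = 141.8 − 142.6 = -0.8
e/s = -0.8 / 1.63 = -0.49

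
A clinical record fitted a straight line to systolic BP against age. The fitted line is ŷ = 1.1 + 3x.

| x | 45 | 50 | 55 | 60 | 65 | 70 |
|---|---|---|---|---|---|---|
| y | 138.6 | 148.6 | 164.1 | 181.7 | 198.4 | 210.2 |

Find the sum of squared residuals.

x=45: ŷ = 1.1 + 3·45 = 136.1; r = 138.6 − 136.1 = 2.5
x=50: ŷ = 1.1 + 3·50 = 151.1; r = 148.6 − 151.1 = -2.5
x=55: ŷ = 1.1 + 3·55 = 166.1; r = 164.1 − 166.1 = -2
x=60: ŷ = 1.1 + 3·60 = 181.1; r = 181.7 − 181.1 = 0.6
x=65: ŷ = 1.1 + 3·65 = 196.1; r = 198.4 − 196.1 = 2.3
x=70: ŷ = 1.1 + 3·70 = 211.1; r = 210.2 − 211.1 = -0.9
SSE = 6.25 + 6.25 + 4 + 0.36 + 5.29 + 0.81 = 22.96

SSE = 22.96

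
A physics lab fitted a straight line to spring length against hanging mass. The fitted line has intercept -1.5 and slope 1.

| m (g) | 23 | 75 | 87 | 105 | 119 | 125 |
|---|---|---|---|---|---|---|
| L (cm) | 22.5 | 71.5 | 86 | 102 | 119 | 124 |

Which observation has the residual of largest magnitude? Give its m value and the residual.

m = 75, r = -2

m=23: ŷ = -1.5 + 23 = 21.5; r = 22.5 − 21.5 = 1
m=75: ŷ = -1.5 + 75 = 73.5; r = 71.5 − 73.5 = -2
m=87: ŷ = -1.5 + 87 = 85.5; r = 86 − 85.5 = 0.5
m=105: ŷ = -1.5 + 105 = 103.5; r = 102 − 103.5 = -1.5
m=119: ŷ = -1.5 + 119 = 117.5; r = 119 − 117.5 = 1.5
m=125: ŷ = -1.5 + 125 = 123.5; r = 124 − 123.5 = 0.5
Largest |r| is 2 at m = 75, residual -2.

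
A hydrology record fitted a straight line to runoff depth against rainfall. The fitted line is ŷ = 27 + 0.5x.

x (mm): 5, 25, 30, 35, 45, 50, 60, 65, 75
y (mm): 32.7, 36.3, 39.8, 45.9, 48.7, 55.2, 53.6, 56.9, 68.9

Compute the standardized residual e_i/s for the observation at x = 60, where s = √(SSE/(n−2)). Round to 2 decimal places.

-1.03

x=5: ŷ = 27 + 0.5·5 = 29.5; e = 32.7 − 29.5 = 3.2
x=25: ŷ = 27 + 0.5·25 = 39.5; e = 36.3 − 39.5 = -3.2
x=30: ŷ = 27 + 0.5·30 = 42; e = 39.8 − 42 = -2.2
x=35: ŷ = 27 + 0.5·35 = 44.5; e = 45.9 − 44.5 = 1.4
x=45: ŷ = 27 + 0.5·45 = 49.5; e = 48.7 − 49.5 = -0.8
x=50: ŷ = 27 + 0.5·50 = 52; e = 55.2 − 52 = 3.2
x=60: ŷ = 27 + 0.5·60 = 57; e = 53.6 − 57 = -3.4
x=65: ŷ = 27 + 0.5·65 = 59.5; e = 56.9 − 59.5 = -2.6
x=75: ŷ = 27 + 0.5·75 = 64.5; e = 68.9 − 64.5 = 4.4
SSE = 10.24 + 10.24 + 4.84 + 1.96 + 0.64 + 10.24 + 11.56 + 6.76 + 19.36 = 75.84
s = √(75.84/7) = 3.29155
e/s = -3.4 / 3.29155 = -1.03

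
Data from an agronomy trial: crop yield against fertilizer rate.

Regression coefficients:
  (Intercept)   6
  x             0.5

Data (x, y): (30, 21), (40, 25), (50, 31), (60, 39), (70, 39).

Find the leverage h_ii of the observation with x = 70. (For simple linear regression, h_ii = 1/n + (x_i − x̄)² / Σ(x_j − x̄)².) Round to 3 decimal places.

h = 0.600

x̄ = (30 + 40 + 50 + 60 + 70)/5 = 50
Σ(x − x̄)² = 400 + 100 + 0 + 100 + 400 = 1000
h = 1/5 + (20)²/1000 = 0.2 + 0.4 = 0.600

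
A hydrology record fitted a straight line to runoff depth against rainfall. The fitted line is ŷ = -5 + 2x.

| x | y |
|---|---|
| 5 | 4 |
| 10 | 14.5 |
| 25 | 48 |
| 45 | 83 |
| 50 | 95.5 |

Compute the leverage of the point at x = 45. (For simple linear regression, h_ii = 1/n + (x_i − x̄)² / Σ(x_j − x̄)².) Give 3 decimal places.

x̄ = (5 + 10 + 25 + 45 + 50)/5 = 27
Σ(x − x̄)² = 484 + 289 + 4 + 324 + 529 = 1630
h = 1/5 + (18)²/1630 = 0.2 + 0.198773 = 0.399

h = 0.399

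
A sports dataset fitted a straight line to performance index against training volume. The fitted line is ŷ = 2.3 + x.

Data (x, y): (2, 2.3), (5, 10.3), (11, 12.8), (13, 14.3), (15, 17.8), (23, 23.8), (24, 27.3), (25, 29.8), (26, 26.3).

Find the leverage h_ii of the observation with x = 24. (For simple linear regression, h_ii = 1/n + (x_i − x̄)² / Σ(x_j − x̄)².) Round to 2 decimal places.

h = 0.21

x̄ = (2 + 5 + 11 + 13 + 15 + 23 + 24 + 25 + 26)/9 = 16
Σ(x − x̄)² = 196 + 121 + 25 + 9 + 1 + 49 + 64 + 81 + 100 = 646
h = 1/9 + (8)²/646 = 0.111111 + 0.0990712 = 0.21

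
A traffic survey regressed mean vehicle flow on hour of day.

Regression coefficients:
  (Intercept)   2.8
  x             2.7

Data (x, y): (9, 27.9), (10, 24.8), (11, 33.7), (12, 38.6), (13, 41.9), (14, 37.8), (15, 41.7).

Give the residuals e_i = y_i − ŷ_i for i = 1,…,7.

0.8, -5, 1.2, 3.4, 4, -2.8, -1.6

x=9: ŷ = 2.8 + 2.7·9 = 27.1; e = 27.9 − 27.1 = 0.8
x=10: ŷ = 2.8 + 2.7·10 = 29.8; e = 24.8 − 29.8 = -5
x=11: ŷ = 2.8 + 2.7·11 = 32.5; e = 33.7 − 32.5 = 1.2
x=12: ŷ = 2.8 + 2.7·12 = 35.2; e = 38.6 − 35.2 = 3.4
x=13: ŷ = 2.8 + 2.7·13 = 37.9; e = 41.9 − 37.9 = 4
x=14: ŷ = 2.8 + 2.7·14 = 40.6; e = 37.8 − 40.6 = -2.8
x=15: ŷ = 2.8 + 2.7·15 = 43.3; e = 41.7 − 43.3 = -1.6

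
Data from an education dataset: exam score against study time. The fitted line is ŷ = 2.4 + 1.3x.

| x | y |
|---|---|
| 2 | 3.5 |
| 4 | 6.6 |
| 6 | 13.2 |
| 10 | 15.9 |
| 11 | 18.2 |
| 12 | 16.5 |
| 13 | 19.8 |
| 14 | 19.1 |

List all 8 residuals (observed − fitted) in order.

x=2: ŷ = 2.4 + 1.3·2 = 5; r = 3.5 − 5 = -1.5
x=4: ŷ = 2.4 + 1.3·4 = 7.6; r = 6.6 − 7.6 = -1
x=6: ŷ = 2.4 + 1.3·6 = 10.2; r = 13.2 − 10.2 = 3
x=10: ŷ = 2.4 + 1.3·10 = 15.4; r = 15.9 − 15.4 = 0.5
x=11: ŷ = 2.4 + 1.3·11 = 16.7; r = 18.2 − 16.7 = 1.5
x=12: ŷ = 2.4 + 1.3·12 = 18; r = 16.5 − 18 = -1.5
x=13: ŷ = 2.4 + 1.3·13 = 19.3; r = 19.8 − 19.3 = 0.5
x=14: ŷ = 2.4 + 1.3·14 = 20.6; r = 19.1 − 20.6 = -1.5

-1.5, -1, 3, 0.5, 1.5, -1.5, 0.5, -1.5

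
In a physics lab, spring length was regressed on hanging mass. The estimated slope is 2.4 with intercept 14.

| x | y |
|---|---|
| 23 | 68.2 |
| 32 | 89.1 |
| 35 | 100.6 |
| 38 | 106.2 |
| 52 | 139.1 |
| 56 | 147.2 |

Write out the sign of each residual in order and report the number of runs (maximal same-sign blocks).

x=23: ŷ = 14 + 2.4·23 = 69.2; e = 68.2 − 69.2 = -1
x=32: ŷ = 14 + 2.4·32 = 90.8; e = 89.1 − 90.8 = -1.7
x=35: ŷ = 14 + 2.4·35 = 98; e = 100.6 − 98 = 2.6
x=38: ŷ = 14 + 2.4·38 = 105.2; e = 106.2 − 105.2 = 1
x=52: ŷ = 14 + 2.4·52 = 138.8; e = 139.1 − 138.8 = 0.3
x=56: ŷ = 14 + 2.4·56 = 148.4; e = 147.2 − 148.4 = -1.2
Signs: − − + + + −
Runs: −×2, +×3, −×1 → 3

3 runs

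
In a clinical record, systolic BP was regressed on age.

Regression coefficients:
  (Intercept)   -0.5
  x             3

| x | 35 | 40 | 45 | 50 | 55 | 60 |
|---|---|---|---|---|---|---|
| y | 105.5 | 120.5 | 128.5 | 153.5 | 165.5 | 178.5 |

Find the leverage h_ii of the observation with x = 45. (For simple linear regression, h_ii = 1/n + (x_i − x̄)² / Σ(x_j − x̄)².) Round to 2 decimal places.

h = 0.18

x̄ = (35 + 40 + 45 + 50 + 55 + 60)/6 = 47.5
Σ(x − x̄)² = 156.25 + 56.25 + 6.25 + 6.25 + 56.25 + 156.25 = 437.5
h = 1/6 + (-2.5)²/437.5 = 0.166667 + 0.0142857 = 0.18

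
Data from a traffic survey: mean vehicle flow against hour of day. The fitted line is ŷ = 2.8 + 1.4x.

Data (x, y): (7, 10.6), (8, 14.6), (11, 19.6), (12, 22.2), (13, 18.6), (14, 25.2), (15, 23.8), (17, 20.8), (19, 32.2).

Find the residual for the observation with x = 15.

ŷ = 2.8 + 1.4·15 = 23.8
r = 23.8 − 23.8 = 0

r = 0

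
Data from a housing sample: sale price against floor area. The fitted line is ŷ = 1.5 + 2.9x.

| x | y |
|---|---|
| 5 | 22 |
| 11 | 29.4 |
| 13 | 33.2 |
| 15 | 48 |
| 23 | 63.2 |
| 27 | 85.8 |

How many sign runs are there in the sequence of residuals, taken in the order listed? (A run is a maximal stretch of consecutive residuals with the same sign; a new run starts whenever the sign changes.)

5 runs

x=5: ŷ = 1.5 + 2.9·5 = 16; e = 22 − 16 = 6
x=11: ŷ = 1.5 + 2.9·11 = 33.4; e = 29.4 − 33.4 = -4
x=13: ŷ = 1.5 + 2.9·13 = 39.2; e = 33.2 − 39.2 = -6
x=15: ŷ = 1.5 + 2.9·15 = 45; e = 48 − 45 = 3
x=23: ŷ = 1.5 + 2.9·23 = 68.2; e = 63.2 − 68.2 = -5
x=27: ŷ = 1.5 + 2.9·27 = 79.8; e = 85.8 − 79.8 = 6
Signs: + − − + − +
Runs: +×1, −×2, +×1, −×1, +×1 → 5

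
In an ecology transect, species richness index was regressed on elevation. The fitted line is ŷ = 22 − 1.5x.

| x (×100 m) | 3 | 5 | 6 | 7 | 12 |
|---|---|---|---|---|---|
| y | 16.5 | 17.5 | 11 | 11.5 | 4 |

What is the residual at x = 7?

r = 0

ŷ = 22 − 1.5·7 = 11.5
r = 11.5 − 11.5 = 0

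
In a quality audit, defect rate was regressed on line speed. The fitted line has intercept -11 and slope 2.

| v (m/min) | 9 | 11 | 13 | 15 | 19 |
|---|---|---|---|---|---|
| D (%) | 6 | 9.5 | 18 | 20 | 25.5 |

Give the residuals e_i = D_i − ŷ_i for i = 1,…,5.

v=9: ŷ = -11 + 2·9 = 7; e = 6 − 7 = -1
v=11: ŷ = -11 + 2·11 = 11; e = 9.5 − 11 = -1.5
v=13: ŷ = -11 + 2·13 = 15; e = 18 − 15 = 3
v=15: ŷ = -11 + 2·15 = 19; e = 20 − 19 = 1
v=19: ŷ = -11 + 2·19 = 27; e = 25.5 − 27 = -1.5

-1, -1.5, 3, 1, -1.5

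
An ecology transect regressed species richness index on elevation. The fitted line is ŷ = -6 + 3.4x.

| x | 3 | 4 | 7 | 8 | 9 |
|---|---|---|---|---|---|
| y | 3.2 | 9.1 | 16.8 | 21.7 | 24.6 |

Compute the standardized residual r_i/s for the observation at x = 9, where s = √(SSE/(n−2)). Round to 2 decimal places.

x=3: ŷ = -6 + 3.4·3 = 4.2; r = 3.2 − 4.2 = -1
x=4: ŷ = -6 + 3.4·4 = 7.6; r = 9.1 − 7.6 = 1.5
x=7: ŷ = -6 + 3.4·7 = 17.8; r = 16.8 − 17.8 = -1
x=8: ŷ = -6 + 3.4·8 = 21.2; r = 21.7 − 21.2 = 0.5
x=9: ŷ = -6 + 3.4·9 = 24.6; r = 24.6 − 24.6 = 0
SSE = 1 + 2.25 + 1 + 0.25 + 0 = 4.5
s = √(4.5/3) = 1.22474
r/s = 0 / 1.22474 = 0.00

0.00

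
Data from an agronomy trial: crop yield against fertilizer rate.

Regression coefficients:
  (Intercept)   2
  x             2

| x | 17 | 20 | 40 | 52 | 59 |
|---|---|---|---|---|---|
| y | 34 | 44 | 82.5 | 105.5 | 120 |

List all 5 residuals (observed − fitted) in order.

-2, 2, 0.5, -0.5, 0

x=17: ŷ = 2 + 2·17 = 36; r = 34 − 36 = -2
x=20: ŷ = 2 + 2·20 = 42; r = 44 − 42 = 2
x=40: ŷ = 2 + 2·40 = 82; r = 82.5 − 82 = 0.5
x=52: ŷ = 2 + 2·52 = 106; r = 105.5 − 106 = -0.5
x=59: ŷ = 2 + 2·59 = 120; r = 120 − 120 = 0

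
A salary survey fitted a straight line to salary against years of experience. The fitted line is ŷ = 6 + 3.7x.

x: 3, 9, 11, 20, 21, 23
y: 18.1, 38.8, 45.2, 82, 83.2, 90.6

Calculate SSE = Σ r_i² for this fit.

SSE = 8

x=3: ŷ = 6 + 3.7·3 = 17.1; r = 18.1 − 17.1 = 1
x=9: ŷ = 6 + 3.7·9 = 39.3; r = 38.8 − 39.3 = -0.5
x=11: ŷ = 6 + 3.7·11 = 46.7; r = 45.2 − 46.7 = -1.5
x=20: ŷ = 6 + 3.7·20 = 80; r = 82 − 80 = 2
x=21: ŷ = 6 + 3.7·21 = 83.7; r = 83.2 − 83.7 = -0.5
x=23: ŷ = 6 + 3.7·23 = 91.1; r = 90.6 − 91.1 = -0.5
SSE = 1 + 0.25 + 2.25 + 4 + 0.25 + 0.25 = 8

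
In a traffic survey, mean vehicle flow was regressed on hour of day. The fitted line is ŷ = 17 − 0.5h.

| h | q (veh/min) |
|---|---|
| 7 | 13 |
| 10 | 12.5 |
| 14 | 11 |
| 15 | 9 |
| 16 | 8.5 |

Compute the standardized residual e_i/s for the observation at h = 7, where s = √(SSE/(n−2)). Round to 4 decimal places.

-0.6124

h=7: ŷ = 17 − 0.5·7 = 13.5; e = 13 − 13.5 = -0.5
h=10: ŷ = 17 − 0.5·10 = 12; e = 12.5 − 12 = 0.5
h=14: ŷ = 17 − 0.5·14 = 10; e = 11 − 10 = 1
h=15: ŷ = 17 − 0.5·15 = 9.5; e = 9 − 9.5 = -0.5
h=16: ŷ = 17 − 0.5·16 = 9; e = 8.5 − 9 = -0.5
SSE = 0.25 + 0.25 + 1 + 0.25 + 0.25 = 2
s = √(2/3) = 0.816497
e/s = -0.5 / 0.816497 = -0.6124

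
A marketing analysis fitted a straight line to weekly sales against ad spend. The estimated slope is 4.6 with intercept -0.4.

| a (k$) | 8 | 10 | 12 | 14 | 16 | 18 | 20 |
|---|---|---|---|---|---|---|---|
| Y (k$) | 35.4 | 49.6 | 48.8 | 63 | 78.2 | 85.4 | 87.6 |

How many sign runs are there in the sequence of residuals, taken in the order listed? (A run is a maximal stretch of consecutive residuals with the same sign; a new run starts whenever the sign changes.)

5 runs

a=8: ŷ = -0.4 + 4.6·8 = 36.4; r = 35.4 − 36.4 = -1
a=10: ŷ = -0.4 + 4.6·10 = 45.6; r = 49.6 − 45.6 = 4
a=12: ŷ = -0.4 + 4.6·12 = 54.8; r = 48.8 − 54.8 = -6
a=14: ŷ = -0.4 + 4.6·14 = 64; r = 63 − 64 = -1
a=16: ŷ = -0.4 + 4.6·16 = 73.2; r = 78.2 − 73.2 = 5
a=18: ŷ = -0.4 + 4.6·18 = 82.4; r = 85.4 − 82.4 = 3
a=20: ŷ = -0.4 + 4.6·20 = 91.6; r = 87.6 − 91.6 = -4
Signs: − + − − + + −
Runs: −×1, +×1, −×2, +×2, −×1 → 5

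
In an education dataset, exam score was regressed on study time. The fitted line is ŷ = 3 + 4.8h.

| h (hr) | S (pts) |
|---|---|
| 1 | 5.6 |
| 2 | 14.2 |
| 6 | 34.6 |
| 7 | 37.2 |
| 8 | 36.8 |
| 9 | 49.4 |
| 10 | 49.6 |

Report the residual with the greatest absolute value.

h=1: ŷ = 3 + 4.8·1 = 7.8; e = 5.6 − 7.8 = -2.2
h=2: ŷ = 3 + 4.8·2 = 12.6; e = 14.2 − 12.6 = 1.6
h=6: ŷ = 3 + 4.8·6 = 31.8; e = 34.6 − 31.8 = 2.8
h=7: ŷ = 3 + 4.8·7 = 36.6; e = 37.2 − 36.6 = 0.6
h=8: ŷ = 3 + 4.8·8 = 41.4; e = 36.8 − 41.4 = -4.6
h=9: ŷ = 3 + 4.8·9 = 46.2; e = 49.4 − 46.2 = 3.2
h=10: ŷ = 3 + 4.8·10 = 51; e = 49.6 − 51 = -1.4
Largest |e| is 4.6 at h = 8, residual -4.6.

e = -4.6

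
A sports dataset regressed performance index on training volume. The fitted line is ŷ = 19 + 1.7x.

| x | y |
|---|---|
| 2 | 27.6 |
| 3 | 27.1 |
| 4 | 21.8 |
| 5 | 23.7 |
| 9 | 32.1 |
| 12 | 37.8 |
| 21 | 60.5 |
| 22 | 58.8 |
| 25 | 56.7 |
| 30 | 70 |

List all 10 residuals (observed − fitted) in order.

x=2: ŷ = 19 + 1.7·2 = 22.4; r = 27.6 − 22.4 = 5.2
x=3: ŷ = 19 + 1.7·3 = 24.1; r = 27.1 − 24.1 = 3
x=4: ŷ = 19 + 1.7·4 = 25.8; r = 21.8 − 25.8 = -4
x=5: ŷ = 19 + 1.7·5 = 27.5; r = 23.7 − 27.5 = -3.8
x=9: ŷ = 19 + 1.7·9 = 34.3; r = 32.1 − 34.3 = -2.2
x=12: ŷ = 19 + 1.7·12 = 39.4; r = 37.8 − 39.4 = -1.6
x=21: ŷ = 19 + 1.7·21 = 54.7; r = 60.5 − 54.7 = 5.8
x=22: ŷ = 19 + 1.7·22 = 56.4; r = 58.8 − 56.4 = 2.4
x=25: ŷ = 19 + 1.7·25 = 61.5; r = 56.7 − 61.5 = -4.8
x=30: ŷ = 19 + 1.7·30 = 70; r = 70 − 70 = 0

5.2, 3, -4, -3.8, -2.2, -1.6, 5.8, 2.4, -4.8, 0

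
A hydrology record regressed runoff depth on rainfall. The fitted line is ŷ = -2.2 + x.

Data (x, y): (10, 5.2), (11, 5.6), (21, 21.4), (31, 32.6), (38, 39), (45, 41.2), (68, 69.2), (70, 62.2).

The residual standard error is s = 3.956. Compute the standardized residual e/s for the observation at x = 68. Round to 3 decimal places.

ŷ = -2.2 + 68 = 65.8
e = 69.2 − 65.8 = 3.4
e/s = 3.4 / 3.956 = 0.859

0.859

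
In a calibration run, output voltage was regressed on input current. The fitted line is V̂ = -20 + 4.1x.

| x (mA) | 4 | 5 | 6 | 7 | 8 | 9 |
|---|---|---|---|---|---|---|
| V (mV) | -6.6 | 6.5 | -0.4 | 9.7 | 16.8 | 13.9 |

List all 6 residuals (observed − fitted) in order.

-3, 6, -5, 1, 4, -3

x=4: V̂ = -20 + 4.1·4 = -3.6; r = -6.6 − (-3.6) = -3
x=5: V̂ = -20 + 4.1·5 = 0.5; r = 6.5 − 0.5 = 6
x=6: V̂ = -20 + 4.1·6 = 4.6; r = -0.4 − 4.6 = -5
x=7: V̂ = -20 + 4.1·7 = 8.7; r = 9.7 − 8.7 = 1
x=8: V̂ = -20 + 4.1·8 = 12.8; r = 16.8 − 12.8 = 4
x=9: V̂ = -20 + 4.1·9 = 16.9; r = 13.9 − 16.9 = -3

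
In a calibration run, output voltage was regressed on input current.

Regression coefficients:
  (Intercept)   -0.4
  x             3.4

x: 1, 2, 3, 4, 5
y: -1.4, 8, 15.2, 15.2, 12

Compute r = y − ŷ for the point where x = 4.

ŷ = -0.4 + 3.4·4 = 13.2
r = 15.2 − 13.2 = 2

r = 2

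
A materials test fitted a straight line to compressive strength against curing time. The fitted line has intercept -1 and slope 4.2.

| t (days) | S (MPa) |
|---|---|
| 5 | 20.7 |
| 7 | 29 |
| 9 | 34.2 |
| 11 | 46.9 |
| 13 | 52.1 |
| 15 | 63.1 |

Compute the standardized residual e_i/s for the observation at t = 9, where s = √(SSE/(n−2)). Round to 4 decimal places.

t=5: Ŝ = -1 + 4.2·5 = 20; e = 20.7 − 20 = 0.7
t=7: Ŝ = -1 + 4.2·7 = 28.4; e = 29 − 28.4 = 0.6
t=9: Ŝ = -1 + 4.2·9 = 36.8; e = 34.2 − 36.8 = -2.6
t=11: Ŝ = -1 + 4.2·11 = 45.2; e = 46.9 − 45.2 = 1.7
t=13: Ŝ = -1 + 4.2·13 = 53.6; e = 52.1 − 53.6 = -1.5
t=15: Ŝ = -1 + 4.2·15 = 62; e = 63.1 − 62 = 1.1
SSE = 0.49 + 0.36 + 6.76 + 2.89 + 2.25 + 1.21 = 13.96
s = √(13.96/4) = 1.86815
e/s = -2.6 / 1.86815 = -1.3917

-1.3917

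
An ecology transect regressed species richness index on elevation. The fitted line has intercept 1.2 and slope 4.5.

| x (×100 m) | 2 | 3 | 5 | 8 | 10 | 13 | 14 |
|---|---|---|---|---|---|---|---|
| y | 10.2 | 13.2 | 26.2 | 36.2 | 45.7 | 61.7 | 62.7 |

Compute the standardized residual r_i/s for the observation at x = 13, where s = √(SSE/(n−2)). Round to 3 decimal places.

x=2: ŷ = 1.2 + 4.5·2 = 10.2; r = 10.2 − 10.2 = 0
x=3: ŷ = 1.2 + 4.5·3 = 14.7; r = 13.2 − 14.7 = -1.5
x=5: ŷ = 1.2 + 4.5·5 = 23.7; r = 26.2 − 23.7 = 2.5
x=8: ŷ = 1.2 + 4.5·8 = 37.2; r = 36.2 − 37.2 = -1
x=10: ŷ = 1.2 + 4.5·10 = 46.2; r = 45.7 − 46.2 = -0.5
x=13: ŷ = 1.2 + 4.5·13 = 59.7; r = 61.7 − 59.7 = 2
x=14: ŷ = 1.2 + 4.5·14 = 64.2; r = 62.7 − 64.2 = -1.5
SSE = 0 + 2.25 + 6.25 + 1 + 0.25 + 4 + 2.25 = 16
s = √(16/5) = 1.78885
r/s = 2 / 1.78885 = 1.118

1.118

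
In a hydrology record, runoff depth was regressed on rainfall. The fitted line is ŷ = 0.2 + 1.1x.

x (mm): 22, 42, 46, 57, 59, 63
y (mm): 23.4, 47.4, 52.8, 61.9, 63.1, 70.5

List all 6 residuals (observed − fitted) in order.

x=22: ŷ = 0.2 + 1.1·22 = 24.4; e = 23.4 − 24.4 = -1
x=42: ŷ = 0.2 + 1.1·42 = 46.4; e = 47.4 − 46.4 = 1
x=46: ŷ = 0.2 + 1.1·46 = 50.8; e = 52.8 − 50.8 = 2
x=57: ŷ = 0.2 + 1.1·57 = 62.9; e = 61.9 − 62.9 = -1
x=59: ŷ = 0.2 + 1.1·59 = 65.1; e = 63.1 − 65.1 = -2
x=63: ŷ = 0.2 + 1.1·63 = 69.5; e = 70.5 − 69.5 = 1

-1, 1, 2, -1, -2, 1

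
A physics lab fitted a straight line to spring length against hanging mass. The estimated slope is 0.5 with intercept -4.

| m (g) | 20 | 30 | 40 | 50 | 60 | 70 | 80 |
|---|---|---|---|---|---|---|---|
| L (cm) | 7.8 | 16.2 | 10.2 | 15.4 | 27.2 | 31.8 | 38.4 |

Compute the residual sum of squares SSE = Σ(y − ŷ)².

SSE = 103.12

m=20: L̂ = -4 + 0.5·20 = 6; e = 7.8 − 6 = 1.8
m=30: L̂ = -4 + 0.5·30 = 11; e = 16.2 − 11 = 5.2
m=40: L̂ = -4 + 0.5·40 = 16; e = 10.2 − 16 = -5.8
m=50: L̂ = -4 + 0.5·50 = 21; e = 15.4 − 21 = -5.6
m=60: L̂ = -4 + 0.5·60 = 26; e = 27.2 − 26 = 1.2
m=70: L̂ = -4 + 0.5·70 = 31; e = 31.8 − 31 = 0.8
m=80: L̂ = -4 + 0.5·80 = 36; e = 38.4 − 36 = 2.4
SSE = 3.24 + 27.04 + 33.64 + 31.36 + 1.44 + 0.64 + 5.76 = 103.12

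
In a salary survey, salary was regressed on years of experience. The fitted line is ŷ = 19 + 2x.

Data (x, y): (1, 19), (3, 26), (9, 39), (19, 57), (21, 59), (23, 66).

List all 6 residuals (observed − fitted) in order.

-2, 1, 2, 0, -2, 1

x=1: ŷ = 19 + 2·1 = 21; e = 19 − 21 = -2
x=3: ŷ = 19 + 2·3 = 25; e = 26 − 25 = 1
x=9: ŷ = 19 + 2·9 = 37; e = 39 − 37 = 2
x=19: ŷ = 19 + 2·19 = 57; e = 57 − 57 = 0
x=21: ŷ = 19 + 2·21 = 61; e = 59 − 61 = -2
x=23: ŷ = 19 + 2·23 = 65; e = 66 − 65 = 1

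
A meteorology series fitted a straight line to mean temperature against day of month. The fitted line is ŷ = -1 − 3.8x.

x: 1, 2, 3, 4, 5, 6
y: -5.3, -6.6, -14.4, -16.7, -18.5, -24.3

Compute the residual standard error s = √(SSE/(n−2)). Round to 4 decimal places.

s = 1.6583

x=1: ŷ = -1 − 3.8·1 = -4.8; e = -5.3 − (-4.8) = -0.5
x=2: ŷ = -1 − 3.8·2 = -8.6; e = -6.6 − (-8.6) = 2
x=3: ŷ = -1 − 3.8·3 = -12.4; e = -14.4 − (-12.4) = -2
x=4: ŷ = -1 − 3.8·4 = -16.2; e = -16.7 − (-16.2) = -0.5
x=5: ŷ = -1 − 3.8·5 = -20; e = -18.5 − (-20) = 1.5
x=6: ŷ = -1 − 3.8·6 = -23.8; e = -24.3 − (-23.8) = -0.5
SSE = 0.25 + 4 + 4 + 0.25 + 2.25 + 0.25 = 11
s = √(11/4) = √2.75 ≈ 1.6583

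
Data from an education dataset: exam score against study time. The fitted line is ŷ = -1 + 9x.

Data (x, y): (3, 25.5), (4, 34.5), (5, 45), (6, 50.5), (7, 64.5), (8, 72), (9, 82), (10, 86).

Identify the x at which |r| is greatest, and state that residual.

x = 10, r = -3

x=3: ŷ = -1 + 9·3 = 26; r = 25.5 − 26 = -0.5
x=4: ŷ = -1 + 9·4 = 35; r = 34.5 − 35 = -0.5
x=5: ŷ = -1 + 9·5 = 44; r = 45 − 44 = 1
x=6: ŷ = -1 + 9·6 = 53; r = 50.5 − 53 = -2.5
x=7: ŷ = -1 + 9·7 = 62; r = 64.5 − 62 = 2.5
x=8: ŷ = -1 + 9·8 = 71; r = 72 − 71 = 1
x=9: ŷ = -1 + 9·9 = 80; r = 82 − 80 = 2
x=10: ŷ = -1 + 9·10 = 89; r = 86 − 89 = -3
Largest |r| is 3 at x = 10, residual -3.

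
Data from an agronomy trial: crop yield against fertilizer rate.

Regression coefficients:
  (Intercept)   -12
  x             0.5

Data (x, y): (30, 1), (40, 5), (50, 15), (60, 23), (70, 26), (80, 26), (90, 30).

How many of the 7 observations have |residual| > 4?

1

x=30: ŷ = -12 + 0.5·30 = 3; e = 1 − 3 = -2
x=40: ŷ = -12 + 0.5·40 = 8; e = 5 − 8 = -3
x=50: ŷ = -12 + 0.5·50 = 13; e = 15 − 13 = 2
x=60: ŷ = -12 + 0.5·60 = 18; e = 23 − 18 = 5
x=70: ŷ = -12 + 0.5·70 = 23; e = 26 − 23 = 3
x=80: ŷ = -12 + 0.5·80 = 28; e = 26 − 28 = -2
x=90: ŷ = -12 + 0.5·90 = 33; e = 30 − 33 = -3
|e| > 4: x=60 (|e|=5) → 1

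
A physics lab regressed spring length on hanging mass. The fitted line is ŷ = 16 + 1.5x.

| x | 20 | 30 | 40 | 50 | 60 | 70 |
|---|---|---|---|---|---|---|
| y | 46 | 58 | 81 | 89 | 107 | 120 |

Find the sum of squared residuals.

x=20: ŷ = 16 + 1.5·20 = 46; e = 46 − 46 = 0
x=30: ŷ = 16 + 1.5·30 = 61; e = 58 − 61 = -3
x=40: ŷ = 16 + 1.5·40 = 76; e = 81 − 76 = 5
x=50: ŷ = 16 + 1.5·50 = 91; e = 89 − 91 = -2
x=60: ŷ = 16 + 1.5·60 = 106; e = 107 − 106 = 1
x=70: ŷ = 16 + 1.5·70 = 121; e = 120 − 121 = -1
SSE = 0 + 9 + 25 + 4 + 1 + 1 = 40

SSE = 40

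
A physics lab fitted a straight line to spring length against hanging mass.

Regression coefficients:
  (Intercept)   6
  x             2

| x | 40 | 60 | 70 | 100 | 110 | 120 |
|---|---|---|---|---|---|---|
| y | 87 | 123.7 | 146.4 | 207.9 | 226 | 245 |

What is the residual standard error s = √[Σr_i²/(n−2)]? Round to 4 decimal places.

x=40: ŷ = 6 + 2·40 = 86; r = 87 − 86 = 1
x=60: ŷ = 6 + 2·60 = 126; r = 123.7 − 126 = -2.3
x=70: ŷ = 6 + 2·70 = 146; r = 146.4 − 146 = 0.4
x=100: ŷ = 6 + 2·100 = 206; r = 207.9 − 206 = 1.9
x=110: ŷ = 6 + 2·110 = 226; r = 226 − 226 = 0
x=120: ŷ = 6 + 2·120 = 246; r = 245 − 246 = -1
SSE = 1 + 5.29 + 0.16 + 3.61 + 0 + 1 = 11.06
s = √(11.06/4) = √2.765 ≈ 1.6628

s = 1.6628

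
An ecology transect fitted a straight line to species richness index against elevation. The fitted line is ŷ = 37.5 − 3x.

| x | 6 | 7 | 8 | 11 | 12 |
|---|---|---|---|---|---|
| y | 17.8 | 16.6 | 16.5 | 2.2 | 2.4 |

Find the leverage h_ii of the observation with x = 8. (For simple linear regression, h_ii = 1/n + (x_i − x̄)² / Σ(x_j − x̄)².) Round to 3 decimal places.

h = 0.224

x̄ = (6 + 7 + 8 + 11 + 12)/5 = 8.8
Σ(x − x̄)² = 7.84 + 3.24 + 0.64 + 4.84 + 10.24 = 26.8
h = 1/5 + (-0.8)²/26.8 = 0.2 + 0.0238806 = 0.224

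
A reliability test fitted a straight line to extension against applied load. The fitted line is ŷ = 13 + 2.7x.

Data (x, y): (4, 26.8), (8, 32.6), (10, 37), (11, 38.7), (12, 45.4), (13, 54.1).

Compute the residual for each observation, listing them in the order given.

3, -2, -3, -4, 0, 6

x=4: ŷ = 13 + 2.7·4 = 23.8; e = 26.8 − 23.8 = 3
x=8: ŷ = 13 + 2.7·8 = 34.6; e = 32.6 − 34.6 = -2
x=10: ŷ = 13 + 2.7·10 = 40; e = 37 − 40 = -3
x=11: ŷ = 13 + 2.7·11 = 42.7; e = 38.7 − 42.7 = -4
x=12: ŷ = 13 + 2.7·12 = 45.4; e = 45.4 − 45.4 = 0
x=13: ŷ = 13 + 2.7·13 = 48.1; e = 54.1 − 48.1 = 6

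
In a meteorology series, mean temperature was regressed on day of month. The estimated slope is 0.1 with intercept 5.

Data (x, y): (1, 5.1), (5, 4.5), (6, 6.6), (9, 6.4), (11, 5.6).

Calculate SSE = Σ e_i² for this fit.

x=1: ŷ = 5 + 0.1·1 = 5.1; e = 5.1 − 5.1 = 0
x=5: ŷ = 5 + 0.1·5 = 5.5; e = 4.5 − 5.5 = -1
x=6: ŷ = 5 + 0.1·6 = 5.6; e = 6.6 − 5.6 = 1
x=9: ŷ = 5 + 0.1·9 = 5.9; e = 6.4 − 5.9 = 0.5
x=11: ŷ = 5 + 0.1·11 = 6.1; e = 5.6 − 6.1 = -0.5
SSE = 0 + 1 + 1 + 0.25 + 0.25 = 2.5

SSE = 2.5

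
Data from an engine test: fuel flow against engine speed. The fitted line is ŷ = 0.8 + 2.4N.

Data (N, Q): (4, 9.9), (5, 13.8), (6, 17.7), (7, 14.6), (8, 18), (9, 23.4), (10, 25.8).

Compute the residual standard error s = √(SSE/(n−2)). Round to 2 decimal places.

N=4: ŷ = 0.8 + 2.4·4 = 10.4; r = 9.9 − 10.4 = -0.5
N=5: ŷ = 0.8 + 2.4·5 = 12.8; r = 13.8 − 12.8 = 1
N=6: ŷ = 0.8 + 2.4·6 = 15.2; r = 17.7 − 15.2 = 2.5
N=7: ŷ = 0.8 + 2.4·7 = 17.6; r = 14.6 − 17.6 = -3
N=8: ŷ = 0.8 + 2.4·8 = 20; r = 18 − 20 = -2
N=9: ŷ = 0.8 + 2.4·9 = 22.4; r = 23.4 − 22.4 = 1
N=10: ŷ = 0.8 + 2.4·10 = 24.8; r = 25.8 − 24.8 = 1
SSE = 0.25 + 1 + 6.25 + 9 + 4 + 1 + 1 = 22.5
s = √(22.5/5) = √4.5 ≈ 2.12

s = 2.12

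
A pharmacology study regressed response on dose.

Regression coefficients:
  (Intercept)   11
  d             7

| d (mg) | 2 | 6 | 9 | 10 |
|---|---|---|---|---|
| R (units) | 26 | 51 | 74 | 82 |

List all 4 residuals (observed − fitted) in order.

d=2: ŷ = 11 + 7·2 = 25; e = 26 − 25 = 1
d=6: ŷ = 11 + 7·6 = 53; e = 51 − 53 = -2
d=9: ŷ = 11 + 7·9 = 74; e = 74 − 74 = 0
d=10: ŷ = 11 + 7·10 = 81; e = 82 − 81 = 1

1, -2, 0, 1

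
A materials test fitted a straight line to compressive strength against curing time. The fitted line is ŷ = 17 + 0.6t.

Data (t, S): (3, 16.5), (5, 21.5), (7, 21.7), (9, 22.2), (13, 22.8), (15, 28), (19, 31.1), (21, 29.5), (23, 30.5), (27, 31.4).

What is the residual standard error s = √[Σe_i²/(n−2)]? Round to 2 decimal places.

s = 1.82

t=3: ŷ = 17 + 0.6·3 = 18.8; e = 16.5 − 18.8 = -2.3
t=5: ŷ = 17 + 0.6·5 = 20; e = 21.5 − 20 = 1.5
t=7: ŷ = 17 + 0.6·7 = 21.2; e = 21.7 − 21.2 = 0.5
t=9: ŷ = 17 + 0.6·9 = 22.4; e = 22.2 − 22.4 = -0.2
t=13: ŷ = 17 + 0.6·13 = 24.8; e = 22.8 − 24.8 = -2
t=15: ŷ = 17 + 0.6·15 = 26; e = 28 − 26 = 2
t=19: ŷ = 17 + 0.6·19 = 28.4; e = 31.1 − 28.4 = 2.7
t=21: ŷ = 17 + 0.6·21 = 29.6; e = 29.5 − 29.6 = -0.1
t=23: ŷ = 17 + 0.6·23 = 30.8; e = 30.5 − 30.8 = -0.3
t=27: ŷ = 17 + 0.6·27 = 33.2; e = 31.4 − 33.2 = -1.8
SSE = 5.29 + 2.25 + 0.25 + 0.04 + 4 + 4 + 7.29 + 0.01 + 0.09 + 3.24 = 26.46
s = √(26.46/8) = √3.3075 ≈ 1.82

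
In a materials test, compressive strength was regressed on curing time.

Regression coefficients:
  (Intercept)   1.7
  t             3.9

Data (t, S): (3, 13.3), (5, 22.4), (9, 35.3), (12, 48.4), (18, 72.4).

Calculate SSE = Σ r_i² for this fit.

SSE = 3.96

t=3: ŷ = 1.7 + 3.9·3 = 13.4; r = 13.3 − 13.4 = -0.1
t=5: ŷ = 1.7 + 3.9·5 = 21.2; r = 22.4 − 21.2 = 1.2
t=9: ŷ = 1.7 + 3.9·9 = 36.8; r = 35.3 − 36.8 = -1.5
t=12: ŷ = 1.7 + 3.9·12 = 48.5; r = 48.4 − 48.5 = -0.1
t=18: ŷ = 1.7 + 3.9·18 = 71.9; r = 72.4 − 71.9 = 0.5
SSE = 0.01 + 1.44 + 2.25 + 0.01 + 0.25 = 3.96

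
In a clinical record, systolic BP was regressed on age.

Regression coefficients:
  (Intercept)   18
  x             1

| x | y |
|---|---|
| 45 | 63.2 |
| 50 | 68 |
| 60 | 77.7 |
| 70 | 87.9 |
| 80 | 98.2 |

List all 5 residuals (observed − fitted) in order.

0.2, 0, -0.3, -0.1, 0.2

x=45: ŷ = 18 + 45 = 63; r = 63.2 − 63 = 0.2
x=50: ŷ = 18 + 50 = 68; r = 68 − 68 = 0
x=60: ŷ = 18 + 60 = 78; r = 77.7 − 78 = -0.3
x=70: ŷ = 18 + 70 = 88; r = 87.9 − 88 = -0.1
x=80: ŷ = 18 + 80 = 98; r = 98.2 − 98 = 0.2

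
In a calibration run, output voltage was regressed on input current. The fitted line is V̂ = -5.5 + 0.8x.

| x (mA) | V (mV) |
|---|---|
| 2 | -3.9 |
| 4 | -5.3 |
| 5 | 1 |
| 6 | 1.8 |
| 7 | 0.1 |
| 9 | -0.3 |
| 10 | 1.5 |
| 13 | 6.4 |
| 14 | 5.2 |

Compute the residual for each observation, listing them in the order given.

0, -3, 2.5, 2.5, 0, -2, -1, 1.5, -0.5

x=2: V̂ = -5.5 + 0.8·2 = -3.9; r = -3.9 − (-3.9) = 0
x=4: V̂ = -5.5 + 0.8·4 = -2.3; r = -5.3 − (-2.3) = -3
x=5: V̂ = -5.5 + 0.8·5 = -1.5; r = 1 − (-1.5) = 2.5
x=6: V̂ = -5.5 + 0.8·6 = -0.7; r = 1.8 − (-0.7) = 2.5
x=7: V̂ = -5.5 + 0.8·7 = 0.1; r = 0.1 − 0.1 = 0
x=9: V̂ = -5.5 + 0.8·9 = 1.7; r = -0.3 − 1.7 = -2
x=10: V̂ = -5.5 + 0.8·10 = 2.5; r = 1.5 − 2.5 = -1
x=13: V̂ = -5.5 + 0.8·13 = 4.9; r = 6.4 − 4.9 = 1.5
x=14: V̂ = -5.5 + 0.8·14 = 5.7; r = 5.2 − 5.7 = -0.5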